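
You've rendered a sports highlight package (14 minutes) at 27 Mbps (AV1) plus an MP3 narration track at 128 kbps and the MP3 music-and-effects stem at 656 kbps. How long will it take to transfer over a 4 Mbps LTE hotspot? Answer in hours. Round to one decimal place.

14 min = 840 s
Audio total: 128 + 656 = 784 kbps = 0.784 Mbps.
Total bitrate: 27.784 Mbps.
File: 27.784 Mbps × 840 s = 23338.6 Mb.
At 4 Mbps: 23338.6 / 4 = 5834.6 s ≈ 1.62 hours.

1.6 hours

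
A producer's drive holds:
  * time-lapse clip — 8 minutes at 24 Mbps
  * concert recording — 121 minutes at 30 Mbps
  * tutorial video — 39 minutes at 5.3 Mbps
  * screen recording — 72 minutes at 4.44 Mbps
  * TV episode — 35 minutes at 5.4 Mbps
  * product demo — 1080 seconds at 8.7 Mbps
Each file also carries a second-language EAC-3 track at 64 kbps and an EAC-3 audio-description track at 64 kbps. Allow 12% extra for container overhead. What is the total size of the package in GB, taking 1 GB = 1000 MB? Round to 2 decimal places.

39.74 GB

Audio total: 64 + 64 = 128 kbps = 0.128 Mbps.
time-lapse clip: 24.128 Mbps × 480 s × 1.12 = 12971.2 Mb
concert recording: 30.128 Mbps × 7260 s × 1.12 = 244976.8 Mb
tutorial video: 5.428 Mbps × 2340 s × 1.12 = 14225.7 Mb
screen recording: 4.568 Mbps × 4320 s × 1.12 = 22101.8 Mb
TV episode: 5.528 Mbps × 2100 s × 1.12 = 13001.9 Mb
product demo: 8.828 Mbps × 1080 s × 1.12 = 10678.3 Mb
Total: 317955.7 Mb = 39744.5 MB.
= 39.74 GB.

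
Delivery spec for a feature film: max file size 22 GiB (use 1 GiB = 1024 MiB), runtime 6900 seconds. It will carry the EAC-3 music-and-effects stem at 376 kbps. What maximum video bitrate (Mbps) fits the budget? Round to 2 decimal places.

Budget: 22 GiB = 188978.6 Mb.
Total bitrate budget: 188978.6 Mb / 6900 s = 27.388 Mbps.
Audio: 376 kbps = 0.376 Mbps.
Video: 27.388 − 0.376 = 27.012 Mbps.

27.01 Mbps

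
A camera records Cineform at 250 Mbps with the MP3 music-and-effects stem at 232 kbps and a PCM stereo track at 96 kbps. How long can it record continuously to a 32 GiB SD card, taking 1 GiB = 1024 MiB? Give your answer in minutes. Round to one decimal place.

Audio total: 232 + 96 = 328 kbps = 0.328 Mbps.
Total bitrate: 250 + 0.328 = 250.328 Mbps.
Capacity: 32 GiB = 274,878 Mb.
Recording time: 274,878 / 250.328 = 1,098 s ≈ 18.3 minutes.

18.3 minutes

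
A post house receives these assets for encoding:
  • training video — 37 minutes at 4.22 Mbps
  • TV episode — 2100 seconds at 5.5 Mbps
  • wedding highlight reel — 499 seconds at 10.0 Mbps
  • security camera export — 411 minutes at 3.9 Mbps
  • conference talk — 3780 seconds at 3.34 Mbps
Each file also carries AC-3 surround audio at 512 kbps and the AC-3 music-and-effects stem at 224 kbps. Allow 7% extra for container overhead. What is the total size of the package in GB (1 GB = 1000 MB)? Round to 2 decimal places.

21.29 GB

Audio total: 512 + 224 = 736 kbps = 0.736 Mbps.
training video: 4.956 Mbps × 2220 s × 1.07 = 11772.5 Mb
TV episode: 6.236 Mbps × 2100 s × 1.07 = 14012.3 Mb
wedding highlight reel: 10.736 Mbps × 499 s × 1.07 = 5732.3 Mb
security camera export: 4.636 Mbps × 24660 s × 1.07 = 122326.4 Mb
conference talk: 4.076 Mbps × 3780 s × 1.07 = 16485.8 Mb
Total: 170329.3 Mb = 21291.2 MB.
= 21.29 GB.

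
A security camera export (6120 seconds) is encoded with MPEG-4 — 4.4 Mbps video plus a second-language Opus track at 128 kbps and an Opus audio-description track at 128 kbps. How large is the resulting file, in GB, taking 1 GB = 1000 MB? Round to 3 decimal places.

Audio total: 128 + 128 = 256 kbps = 0.256 Mbps.
Total bitrate: 4.4 + 0.256 = 4.656 Mbps.
Stream data: 4.656 Mbps × 6120 s = 28494.7 Mb.
28,495 Mb ÷ 8 = 3,562 MB → 3.562 GB.

3.562 GB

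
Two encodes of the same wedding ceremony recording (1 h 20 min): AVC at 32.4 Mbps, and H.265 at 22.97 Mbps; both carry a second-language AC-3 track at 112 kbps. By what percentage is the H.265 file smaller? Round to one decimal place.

1 h 20 min = 80 min = 4800 s
Audio: 112 kbps = 0.112 Mbps.
AVC: 32.512 Mbps × 4800 s = 156057.6 Mb = 19.507 GB.
H.265: 23.082 Mbps × 4800 s = 110793.6 Mb = 13.849 GB.
Reduction: (1 − 13.849/19.507) × 100 = 29.00%.

29.0%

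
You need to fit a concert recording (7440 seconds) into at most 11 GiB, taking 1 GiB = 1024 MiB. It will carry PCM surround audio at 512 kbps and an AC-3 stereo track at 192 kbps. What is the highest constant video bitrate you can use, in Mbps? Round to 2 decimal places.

12.00 Mbps

Budget: 11 GiB = 94489.3 Mb.
Total bitrate budget: 94489.3 Mb / 7440 s = 12.700 Mbps.
Audio total: 512 + 192 = 704 kbps = 0.704 Mbps.
Video: 12.700 − 0.704 = 11.996 Mbps.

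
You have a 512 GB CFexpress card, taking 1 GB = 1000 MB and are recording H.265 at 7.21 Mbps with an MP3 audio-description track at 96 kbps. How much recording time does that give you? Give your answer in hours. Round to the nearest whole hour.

Audio: 96 kbps = 0.096 Mbps.
Total bitrate: 7.21 + 0.096 = 7.306 Mbps.
Capacity: 512 GB = 4,096,000 Mb.
Recording time: 4,096,000 / 7.306 = 560,635 s ≈ 156 hours.

156 hours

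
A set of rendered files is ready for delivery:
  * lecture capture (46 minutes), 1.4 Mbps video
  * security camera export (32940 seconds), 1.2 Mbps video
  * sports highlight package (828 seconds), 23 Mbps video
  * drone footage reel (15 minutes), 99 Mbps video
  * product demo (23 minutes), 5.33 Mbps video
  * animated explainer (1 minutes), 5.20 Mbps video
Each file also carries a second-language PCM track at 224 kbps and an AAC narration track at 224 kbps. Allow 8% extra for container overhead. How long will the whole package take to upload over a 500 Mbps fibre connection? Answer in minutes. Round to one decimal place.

Audio total: 224 + 224 = 448 kbps = 0.448 Mbps.
lecture capture: 1.848 Mbps × 2760 s × 1.08 = 5508.5 Mb
security camera export: 1.648 Mbps × 32940 s × 1.08 = 58627.9 Mb
sports highlight package: 23.448 Mbps × 828 s × 1.08 = 20968.1 Mb
drone footage reel: 99.448 Mbps × 900 s × 1.08 = 96663.5 Mb
product demo: 5.778 Mbps × 1380 s × 1.08 = 8611.5 Mb
animated explainer: 5.648 Mbps × 60 s × 1.08 = 366.0 Mb
Total: 190745.6 Mb = 23843.2 MB.
At 500 Mbps: 190745.6 / 500 = 381 s ≈ 6.36 minutes.

6.4 minutes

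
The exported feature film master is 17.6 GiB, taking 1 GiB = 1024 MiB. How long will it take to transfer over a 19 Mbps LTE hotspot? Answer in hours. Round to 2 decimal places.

2.21 hours

File: 17.6 GiB = 151182.8 Mb.
At 19 Mbps: 151182.8 / 19 = 7957.0 s ≈ 2.21 hours.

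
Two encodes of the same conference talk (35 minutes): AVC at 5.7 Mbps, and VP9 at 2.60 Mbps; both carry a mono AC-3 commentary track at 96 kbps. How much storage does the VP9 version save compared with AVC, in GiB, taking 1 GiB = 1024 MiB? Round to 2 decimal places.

0.76 GiB

35 min = 2100 s
Audio: 96 kbps = 0.096 Mbps.
AVC: 5.796 Mbps × 2100 s = 12171.6 Mb = 1.417 GiB.
VP9: 2.696 Mbps × 2100 s = 5661.6 Mb = 0.659 GiB.
Saving: 1.417 − 0.659 = 0.758 GiB.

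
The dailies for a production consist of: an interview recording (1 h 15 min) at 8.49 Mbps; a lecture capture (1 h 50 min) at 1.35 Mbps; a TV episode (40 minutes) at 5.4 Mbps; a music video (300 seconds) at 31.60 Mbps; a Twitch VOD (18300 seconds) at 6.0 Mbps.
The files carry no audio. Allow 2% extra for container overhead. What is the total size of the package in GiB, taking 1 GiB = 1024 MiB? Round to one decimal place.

interview recording: 8.490 Mbps × 4500 s × 1.02 = 38969.1 Mb
lecture capture: 1.350 Mbps × 6600 s × 1.02 = 9088.2 Mb
TV episode: 5.400 Mbps × 2400 s × 1.02 = 13219.2 Mb
music video: 31.600 Mbps × 300 s × 1.02 = 9669.6 Mb
Twitch VOD: 6.000 Mbps × 18300 s × 1.02 = 111996.0 Mb
Total: 182942.1 Mb = 22867.8 MB.
= 21.30 GiB.

21.3 GiB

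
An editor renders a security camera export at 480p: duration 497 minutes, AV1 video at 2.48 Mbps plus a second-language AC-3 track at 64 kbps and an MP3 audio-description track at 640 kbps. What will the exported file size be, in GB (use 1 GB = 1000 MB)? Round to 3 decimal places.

497 min = 29820 s
Audio total: 64 + 640 = 704 kbps = 0.704 Mbps.
Total bitrate: 2.48 + 0.704 = 3.184 Mbps.
Stream data: 3.184 Mbps × 29820 s = 94946.9 Mb.
94,947 Mb ÷ 8 = 11,868 MB → 11.87 GB.

11.868 GB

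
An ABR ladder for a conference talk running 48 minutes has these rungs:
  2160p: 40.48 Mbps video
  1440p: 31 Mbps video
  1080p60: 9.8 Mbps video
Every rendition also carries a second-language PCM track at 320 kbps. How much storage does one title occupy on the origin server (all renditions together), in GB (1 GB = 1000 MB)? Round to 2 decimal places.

29.61 GB

48 min = 2880 s
Audio: 320 kbps = 0.320 Mbps.
Sum of rendition bitrates: (40.48+0.320) + (31+0.320) + (9.8+0.320) = 82.240 Mbps.
× 2880 s = 236,851 Mb = 29,606 MB = 29.61 GB.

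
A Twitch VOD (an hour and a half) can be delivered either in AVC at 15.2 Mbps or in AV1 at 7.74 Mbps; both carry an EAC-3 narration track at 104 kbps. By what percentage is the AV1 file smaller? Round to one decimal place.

1.5 h = 5400 s
Audio: 104 kbps = 0.104 Mbps.
AVC: 15.304 Mbps × 5400 s = 82641.6 Mb = 10.330 GB.
AV1: 7.844 Mbps × 5400 s = 42357.6 Mb = 5.295 GB.
Reduction: (1 − 5.295/10.330) × 100 = 48.75%.

48.7%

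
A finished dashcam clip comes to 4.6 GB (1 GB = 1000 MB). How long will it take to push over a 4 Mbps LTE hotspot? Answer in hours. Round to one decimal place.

File: 4.6 GB = 36800.0 Mb.
At 4 Mbps: 36800.0 / 4 = 9200.0 s ≈ 2.56 hours.

2.6 hours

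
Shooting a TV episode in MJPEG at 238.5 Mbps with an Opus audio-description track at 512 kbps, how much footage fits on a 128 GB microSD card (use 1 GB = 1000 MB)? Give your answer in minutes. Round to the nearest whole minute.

71 minutes

Audio: 512 kbps = 0.512 Mbps.
Total bitrate: 238.5 + 0.512 = 239.012 Mbps.
Capacity: 128 GB = 1,024,000 Mb.
Recording time: 1,024,000 / 239.012 = 4,284 s ≈ 71.4 minutes.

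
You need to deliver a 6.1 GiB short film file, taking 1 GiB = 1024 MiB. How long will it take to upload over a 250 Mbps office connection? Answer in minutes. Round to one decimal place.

File: 6.1 GiB = 52398.6 Mb.
At 250 Mbps: 52398.6 / 250 = 209.6 s ≈ 3.49 minutes.

3.5 minutes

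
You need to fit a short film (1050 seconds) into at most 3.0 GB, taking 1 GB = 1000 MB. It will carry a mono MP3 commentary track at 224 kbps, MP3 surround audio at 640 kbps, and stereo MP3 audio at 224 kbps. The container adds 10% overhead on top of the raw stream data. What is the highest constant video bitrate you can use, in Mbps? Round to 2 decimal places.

Budget: 3.0 GB = 24000.0 Mb.
Stream payload after overhead: 24000.0 / 1.10 = 21818.2 Mb.
Total bitrate budget: 21818.2 Mb / 1050 s = 20.779 Mbps.
Audio total: 224 + 640 + 224 = 1088 kbps = 1.088 Mbps.
Video: 20.779 − 1.088 = 19.691 Mbps.

19.69 Mbps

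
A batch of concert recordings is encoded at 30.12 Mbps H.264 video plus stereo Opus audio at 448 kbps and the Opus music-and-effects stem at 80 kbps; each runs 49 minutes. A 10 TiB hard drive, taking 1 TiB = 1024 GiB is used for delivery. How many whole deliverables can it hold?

976

49 min = 2940 s
Audio total: 448 + 80 = 528 kbps = 0.528 Mbps.
Total bitrate: 30.648 Mbps.
Per item: 30.648 Mbps × 2940 s = 90,105 Mb = 11,263 MB.
Capacity: 10 TiB = 87,960,930 Mb; 976.20 items → 976 complete.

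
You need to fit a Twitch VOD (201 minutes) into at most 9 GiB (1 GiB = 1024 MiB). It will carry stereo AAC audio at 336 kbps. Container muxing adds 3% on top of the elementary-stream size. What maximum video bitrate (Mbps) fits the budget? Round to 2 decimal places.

5.89 Mbps

Budget: 9 GiB = 77309.4 Mb.
Stream payload after overhead: 77309.4 / 1.03 = 75057.7 Mb.
201 min = 12060 s
Total bitrate budget: 75057.7 Mb / 12060 s = 6.224 Mbps.
Audio: 336 kbps = 0.336 Mbps.
Video: 6.224 − 0.336 = 5.888 Mbps.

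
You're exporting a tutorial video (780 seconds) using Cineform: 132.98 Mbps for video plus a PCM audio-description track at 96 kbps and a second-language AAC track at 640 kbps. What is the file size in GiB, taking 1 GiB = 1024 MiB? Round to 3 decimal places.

12.142 GiB

Audio total: 96 + 640 = 736 kbps = 0.736 Mbps.
Total bitrate: 132.98 + 0.736 = 133.716 Mbps.
Stream data: 133.716 Mbps × 780 s = 104298.5 Mb.
104,298 Mb = 13,037,310,000 bytes ÷ 1,073,741,824 = 12.14 GiB.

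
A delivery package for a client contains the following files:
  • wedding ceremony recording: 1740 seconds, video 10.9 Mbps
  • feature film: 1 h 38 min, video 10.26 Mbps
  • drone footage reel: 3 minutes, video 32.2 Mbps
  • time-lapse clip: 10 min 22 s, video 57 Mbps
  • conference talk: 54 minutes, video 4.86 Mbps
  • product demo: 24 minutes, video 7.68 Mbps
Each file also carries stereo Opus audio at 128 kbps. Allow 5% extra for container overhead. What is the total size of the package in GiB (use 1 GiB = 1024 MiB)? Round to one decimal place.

18.2 GiB

Audio: 128 kbps = 0.128 Mbps.
wedding ceremony recording: 11.028 Mbps × 1740 s × 1.05 = 20148.2 Mb
feature film: 10.388 Mbps × 5880 s × 1.05 = 64135.5 Mb
drone footage reel: 32.328 Mbps × 180 s × 1.05 = 6110.0 Mb
time-lapse clip: 57.128 Mbps × 622 s × 1.05 = 37310.3 Mb
conference talk: 4.988 Mbps × 3240 s × 1.05 = 16969.2 Mb
product demo: 7.808 Mbps × 1440 s × 1.05 = 11805.7 Mb
Total: 156478.8 Mb = 19559.9 MB.
= 18.22 GiB.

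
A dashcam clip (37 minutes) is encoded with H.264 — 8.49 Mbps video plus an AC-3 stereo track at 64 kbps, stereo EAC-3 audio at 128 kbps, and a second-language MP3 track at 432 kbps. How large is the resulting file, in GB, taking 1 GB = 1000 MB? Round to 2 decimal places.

2.53 GB

37 min = 2220 s
Audio total: 64 + 128 + 432 = 624 kbps = 0.624 Mbps.
Total bitrate: 8.49 + 0.624 = 9.114 Mbps.
Stream data: 9.114 Mbps × 2220 s = 20233.1 Mb.
20,233 Mb ÷ 8 = 2,529 MB → 2.529 GB.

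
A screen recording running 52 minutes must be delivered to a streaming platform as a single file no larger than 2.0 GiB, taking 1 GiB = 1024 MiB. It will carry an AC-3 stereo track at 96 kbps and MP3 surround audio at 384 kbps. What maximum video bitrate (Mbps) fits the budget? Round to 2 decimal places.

Budget: 2.0 GiB = 17179.9 Mb.
52 min = 3120 s
Total bitrate budget: 17179.9 Mb / 3120 s = 5.506 Mbps.
Audio total: 96 + 384 = 480 kbps = 0.480 Mbps.
Video: 5.506 − 0.480 = 5.026 Mbps.

5.03 Mbps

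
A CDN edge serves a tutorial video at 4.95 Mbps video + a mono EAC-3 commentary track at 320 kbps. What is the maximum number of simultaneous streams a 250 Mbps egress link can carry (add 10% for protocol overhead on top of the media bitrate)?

43

Audio: 320 kbps = 0.320 Mbps.
Per-viewer media rate: 5.270 Mbps.
On the wire with 10% overhead: 5.797 Mbps.
250 Mbps = 250.0 Mbps; 250.0 / 5.797 = 43.13 → 43 viewers.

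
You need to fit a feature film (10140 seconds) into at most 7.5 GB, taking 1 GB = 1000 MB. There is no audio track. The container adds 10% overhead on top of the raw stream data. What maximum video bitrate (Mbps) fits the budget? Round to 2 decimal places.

Budget: 7.5 GB = 60000.0 Mb.
Stream payload after overhead: 60000.0 / 1.10 = 54545.5 Mb.
Total bitrate budget: 54545.5 Mb / 10140 s = 5.379 Mbps.

5.38 Mbps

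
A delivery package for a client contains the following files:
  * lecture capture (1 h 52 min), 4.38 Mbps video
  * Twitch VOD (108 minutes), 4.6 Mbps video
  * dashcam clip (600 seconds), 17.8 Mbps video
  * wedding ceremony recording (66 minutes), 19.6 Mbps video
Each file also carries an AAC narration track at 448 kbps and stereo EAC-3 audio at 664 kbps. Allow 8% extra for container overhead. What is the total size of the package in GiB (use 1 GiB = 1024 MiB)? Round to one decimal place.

Audio total: 448 + 664 = 1112 kbps = 1.112 Mbps.
lecture capture: 5.492 Mbps × 6720 s × 1.08 = 39858.7 Mb
Twitch VOD: 5.712 Mbps × 6480 s × 1.08 = 39974.9 Mb
dashcam clip: 18.912 Mbps × 600 s × 1.08 = 12255.0 Mb
wedding ceremony recording: 20.712 Mbps × 3960 s × 1.08 = 88581.1 Mb
Total: 180669.7 Mb = 22583.7 MB.
= 21.03 GiB.

21.0 GiB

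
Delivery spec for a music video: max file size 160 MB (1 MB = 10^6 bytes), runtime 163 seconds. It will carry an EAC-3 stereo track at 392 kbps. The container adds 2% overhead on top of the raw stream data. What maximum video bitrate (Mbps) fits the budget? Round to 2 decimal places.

Budget: 160 MB = 1280.0 Mb.
Stream payload after overhead: 1280.0 / 1.02 = 1254.9 Mb.
Total bitrate budget: 1254.9 Mb / 163 s = 7.699 Mbps.
Audio: 392 kbps = 0.392 Mbps.
Video: 7.699 − 0.392 = 7.307 Mbps.

7.31 Mbps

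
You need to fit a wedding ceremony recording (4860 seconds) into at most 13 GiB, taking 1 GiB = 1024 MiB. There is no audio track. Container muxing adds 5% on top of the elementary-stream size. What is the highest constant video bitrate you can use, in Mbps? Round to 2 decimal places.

Budget: 13 GiB = 111669.1 Mb.
Stream payload after overhead: 111669.1 / 1.05 = 106351.6 Mb.
Total bitrate budget: 106351.6 Mb / 4860 s = 21.883 Mbps.

21.88 Mbps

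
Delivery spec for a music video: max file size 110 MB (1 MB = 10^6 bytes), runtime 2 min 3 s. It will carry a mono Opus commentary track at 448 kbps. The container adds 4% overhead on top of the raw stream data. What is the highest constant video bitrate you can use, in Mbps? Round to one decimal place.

Budget: 110 MB = 880.0 Mb.
Stream payload after overhead: 880.0 / 1.04 = 846.2 Mb.
2 min 3 s = 123 s
Total bitrate budget: 846.2 Mb / 123 s = 6.879 Mbps.
Audio: 448 kbps = 0.448 Mbps.
Video: 6.879 − 0.448 = 6.431 Mbps.

6.4 Mbps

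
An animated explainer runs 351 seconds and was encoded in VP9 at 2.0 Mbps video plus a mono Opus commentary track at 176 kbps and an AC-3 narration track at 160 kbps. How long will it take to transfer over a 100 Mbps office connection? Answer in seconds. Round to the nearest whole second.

Audio total: 176 + 160 = 336 kbps = 0.336 Mbps.
Total bitrate: 2.336 Mbps.
File: 2.336 Mbps × 351 s = 819.9 Mb.
At 100 Mbps: 819.9 / 100 = 8.2 s ≈ 8.2 seconds.

8 seconds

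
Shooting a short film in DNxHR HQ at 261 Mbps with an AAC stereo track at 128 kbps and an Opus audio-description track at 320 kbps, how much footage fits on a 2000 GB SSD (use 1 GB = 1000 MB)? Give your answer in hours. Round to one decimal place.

17.0 hours

Audio total: 128 + 320 = 448 kbps = 0.448 Mbps.
Total bitrate: 261 + 0.448 = 261.448 Mbps.
Capacity: 2000 GB = 16,000,000 Mb.
Recording time: 16,000,000 / 261.448 = 61,198 s ≈ 17.0 hours.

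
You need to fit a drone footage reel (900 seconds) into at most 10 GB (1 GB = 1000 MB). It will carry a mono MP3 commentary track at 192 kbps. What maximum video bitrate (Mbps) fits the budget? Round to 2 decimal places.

88.70 Mbps

Budget: 10 GB = 80000.0 Mb.
Total bitrate budget: 80000.0 Mb / 900 s = 88.889 Mbps.
Audio: 192 kbps = 0.192 Mbps.
Video: 88.889 − 0.192 = 88.697 Mbps.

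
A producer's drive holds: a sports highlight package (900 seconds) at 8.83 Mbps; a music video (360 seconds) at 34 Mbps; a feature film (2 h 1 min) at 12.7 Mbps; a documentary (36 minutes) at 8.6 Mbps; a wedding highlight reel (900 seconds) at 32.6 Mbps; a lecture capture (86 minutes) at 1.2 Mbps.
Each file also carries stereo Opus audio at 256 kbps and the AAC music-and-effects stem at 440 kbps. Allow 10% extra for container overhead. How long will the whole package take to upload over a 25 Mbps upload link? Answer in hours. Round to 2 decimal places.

Audio total: 256 + 440 = 696 kbps = 0.696 Mbps.
sports highlight package: 9.526 Mbps × 900 s × 1.10 = 9430.7 Mb
music video: 34.696 Mbps × 360 s × 1.10 = 13739.6 Mb
feature film: 13.396 Mbps × 7260 s × 1.10 = 106980.5 Mb
documentary: 9.296 Mbps × 2160 s × 1.10 = 22087.3 Mb
wedding highlight reel: 33.296 Mbps × 900 s × 1.10 = 32963.0 Mb
lecture capture: 1.896 Mbps × 5160 s × 1.10 = 10761.7 Mb
Total: 195962.8 Mb = 24495.4 MB.
At 25 Mbps: 195962.8 / 25 = 7839 s ≈ 2.18 hours.

2.18 hours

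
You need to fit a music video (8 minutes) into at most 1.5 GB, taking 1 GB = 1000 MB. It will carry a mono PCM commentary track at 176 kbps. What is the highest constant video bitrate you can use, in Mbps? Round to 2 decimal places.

Budget: 1.5 GB = 12000.0 Mb.
8 min = 480 s
Total bitrate budget: 12000.0 Mb / 480 s = 25.000 Mbps.
Audio: 176 kbps = 0.176 Mbps.
Video: 25.000 − 0.176 = 24.824 Mbps.

24.82 Mbps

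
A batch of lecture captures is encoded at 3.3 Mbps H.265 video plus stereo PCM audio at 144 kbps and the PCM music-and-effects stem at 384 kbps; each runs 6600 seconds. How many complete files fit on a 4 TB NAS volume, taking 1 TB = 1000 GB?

1266

Audio total: 144 + 384 = 528 kbps = 0.528 Mbps.
Total bitrate: 3.828 Mbps.
Per item: 3.828 Mbps × 6600 s = 25,265 Mb = 3,158 MB.
Capacity: 4 TB = 32,000,000 Mb; 1266.58 items → 1266 complete.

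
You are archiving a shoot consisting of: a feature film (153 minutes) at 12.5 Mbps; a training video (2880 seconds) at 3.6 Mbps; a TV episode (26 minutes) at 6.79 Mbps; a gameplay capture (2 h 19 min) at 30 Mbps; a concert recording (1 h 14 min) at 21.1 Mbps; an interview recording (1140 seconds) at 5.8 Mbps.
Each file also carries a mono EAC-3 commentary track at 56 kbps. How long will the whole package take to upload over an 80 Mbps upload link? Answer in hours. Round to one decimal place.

1.7 hours

Audio: 56 kbps = 0.056 Mbps.
feature film: 12.556 Mbps × 9180 s = 115264.1 Mb
training video: 3.656 Mbps × 2880 s = 10529.3 Mb
TV episode: 6.846 Mbps × 1560 s = 10679.8 Mb
gameplay capture: 30.056 Mbps × 8340 s = 250667.0 Mb
concert recording: 21.156 Mbps × 4440 s = 93932.6 Mb
interview recording: 5.856 Mbps × 1140 s = 6675.8 Mb
Total: 487748.6 Mb = 60968.6 MB.
At 80 Mbps: 487748.6 / 80 = 6097 s ≈ 1.69 hours.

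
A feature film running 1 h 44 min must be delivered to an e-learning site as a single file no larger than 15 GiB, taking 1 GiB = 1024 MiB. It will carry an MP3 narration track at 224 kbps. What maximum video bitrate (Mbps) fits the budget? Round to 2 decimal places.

Budget: 15 GiB = 128849.0 Mb.
1 h 44 min = 104 min = 6240 s
Total bitrate budget: 128849.0 Mb / 6240 s = 20.649 Mbps.
Audio: 224 kbps = 0.224 Mbps.
Video: 20.649 − 0.224 = 20.425 Mbps.

20.42 Mbps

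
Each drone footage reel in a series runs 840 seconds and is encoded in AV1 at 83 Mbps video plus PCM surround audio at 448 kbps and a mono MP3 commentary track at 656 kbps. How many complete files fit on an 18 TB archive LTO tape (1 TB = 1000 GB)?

Audio total: 448 + 656 = 1104 kbps = 1.104 Mbps.
Total bitrate: 84.104 Mbps.
Per item: 84.104 Mbps × 840 s = 70,647 Mb = 8,831 MB.
Capacity: 18 TB = 144,000,000 Mb; 2038.29 items → 2038 complete.

2038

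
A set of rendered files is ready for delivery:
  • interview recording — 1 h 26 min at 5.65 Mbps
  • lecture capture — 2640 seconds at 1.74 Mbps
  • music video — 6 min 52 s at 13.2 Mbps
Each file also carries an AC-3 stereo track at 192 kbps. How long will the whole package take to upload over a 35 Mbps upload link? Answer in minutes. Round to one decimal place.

19.4 minutes

Audio: 192 kbps = 0.192 Mbps.
interview recording: 5.842 Mbps × 5160 s = 30144.7 Mb
lecture capture: 1.932 Mbps × 2640 s = 5100.5 Mb
music video: 13.392 Mbps × 412 s = 5517.5 Mb
Total: 40762.7 Mb = 5095.3 MB.
At 35 Mbps: 40762.7 / 35 = 1165 s ≈ 19.4 minutes.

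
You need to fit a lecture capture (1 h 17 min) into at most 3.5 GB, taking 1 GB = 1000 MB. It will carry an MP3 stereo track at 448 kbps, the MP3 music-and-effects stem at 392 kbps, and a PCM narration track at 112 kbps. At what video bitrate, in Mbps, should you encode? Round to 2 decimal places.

5.11 Mbps

Budget: 3.5 GB = 28000.0 Mb.
1 h 17 min = 77 min = 4620 s
Total bitrate budget: 28000.0 Mb / 4620 s = 6.061 Mbps.
Audio total: 448 + 392 + 112 = 952 kbps = 0.952 Mbps.
Video: 6.061 − 0.952 = 5.109 Mbps.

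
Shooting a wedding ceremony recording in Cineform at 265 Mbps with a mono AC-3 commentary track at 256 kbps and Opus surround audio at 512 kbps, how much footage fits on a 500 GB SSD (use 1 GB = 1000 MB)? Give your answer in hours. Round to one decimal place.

4.2 hours

Audio total: 256 + 512 = 768 kbps = 0.768 Mbps.
Total bitrate: 265 + 0.768 = 265.768 Mbps.
Capacity: 500 GB = 4,000,000 Mb.
Recording time: 4,000,000 / 265.768 = 15,051 s ≈ 4.18 hours.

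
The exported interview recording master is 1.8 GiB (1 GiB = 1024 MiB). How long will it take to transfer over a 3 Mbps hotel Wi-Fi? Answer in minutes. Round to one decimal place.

85.9 minutes

File: 1.8 GiB = 15461.9 Mb.
At 3 Mbps: 15461.9 / 3 = 5154.0 s ≈ 85.9 minutes.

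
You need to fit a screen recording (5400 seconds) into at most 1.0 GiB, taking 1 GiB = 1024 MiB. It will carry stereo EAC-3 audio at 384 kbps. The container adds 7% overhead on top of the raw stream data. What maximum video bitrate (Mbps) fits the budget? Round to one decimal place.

Budget: 1.0 GiB = 8589.9 Mb.
Stream payload after overhead: 8589.9 / 1.07 = 8028.0 Mb.
Total bitrate budget: 8028.0 Mb / 5400 s = 1.487 Mbps.
Audio: 384 kbps = 0.384 Mbps.
Video: 1.487 − 0.384 = 1.103 Mbps.

1.1 Mbps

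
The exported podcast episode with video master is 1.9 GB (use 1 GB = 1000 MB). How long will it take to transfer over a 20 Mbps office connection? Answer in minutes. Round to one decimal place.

12.7 minutes

File: 1.9 GB = 15200.0 Mb.
At 20 Mbps: 15200.0 / 20 = 760.0 s ≈ 12.7 minutes.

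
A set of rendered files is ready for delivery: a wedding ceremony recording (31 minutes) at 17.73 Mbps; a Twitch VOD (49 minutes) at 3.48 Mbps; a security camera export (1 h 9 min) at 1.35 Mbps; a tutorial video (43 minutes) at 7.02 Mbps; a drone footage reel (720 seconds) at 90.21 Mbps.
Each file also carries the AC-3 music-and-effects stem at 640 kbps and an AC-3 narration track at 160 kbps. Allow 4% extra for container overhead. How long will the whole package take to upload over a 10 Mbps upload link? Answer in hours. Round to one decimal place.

4.1 hours

Audio total: 640 + 160 = 800 kbps = 0.800 Mbps.
wedding ceremony recording: 18.530 Mbps × 1860 s × 1.04 = 35844.4 Mb
Twitch VOD: 4.280 Mbps × 2940 s × 1.04 = 13086.5 Mb
security camera export: 2.150 Mbps × 4140 s × 1.04 = 9257.0 Mb
tutorial video: 7.820 Mbps × 2580 s × 1.04 = 20982.6 Mb
drone footage reel: 91.010 Mbps × 720 s × 1.04 = 68148.3 Mb
Total: 147318.9 Mb = 18414.9 MB.
At 10 Mbps: 147318.9 / 10 = 14732 s ≈ 4.09 hours.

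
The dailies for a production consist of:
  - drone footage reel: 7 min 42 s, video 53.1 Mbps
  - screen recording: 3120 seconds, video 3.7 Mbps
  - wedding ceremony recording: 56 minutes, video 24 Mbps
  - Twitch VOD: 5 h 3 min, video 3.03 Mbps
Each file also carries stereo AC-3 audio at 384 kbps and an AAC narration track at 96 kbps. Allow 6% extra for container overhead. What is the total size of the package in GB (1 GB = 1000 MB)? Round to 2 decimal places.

Audio total: 384 + 96 = 480 kbps = 0.480 Mbps.
drone footage reel: 53.580 Mbps × 462 s × 1.06 = 26239.2 Mb
screen recording: 4.180 Mbps × 3120 s × 1.06 = 13824.1 Mb
wedding ceremony recording: 24.480 Mbps × 3360 s × 1.06 = 87188.0 Mb
Twitch VOD: 3.510 Mbps × 18180 s × 1.06 = 67640.5 Mb
Total: 194891.8 Mb = 24361.5 MB.
= 24.36 GB.

24.36 GB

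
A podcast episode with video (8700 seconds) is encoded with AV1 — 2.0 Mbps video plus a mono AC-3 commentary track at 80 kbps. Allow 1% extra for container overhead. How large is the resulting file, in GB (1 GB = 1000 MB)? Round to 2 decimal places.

Audio: 80 kbps = 0.080 Mbps.
Total bitrate: 2.0 + 0.080 = 2.080 Mbps.
Stream data: 2.080 Mbps × 8700 s = 18096.0 Mb.
With 1% container overhead: ×1.01.
18,277 Mb ÷ 8 = 2,285 MB → 2.285 GB.

2.28 GB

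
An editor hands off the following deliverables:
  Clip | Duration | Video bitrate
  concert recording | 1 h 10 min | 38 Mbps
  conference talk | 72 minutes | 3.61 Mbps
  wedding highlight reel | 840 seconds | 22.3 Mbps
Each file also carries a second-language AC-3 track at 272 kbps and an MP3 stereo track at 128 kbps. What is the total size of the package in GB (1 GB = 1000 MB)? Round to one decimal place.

24.7 GB

Audio total: 272 + 128 = 400 kbps = 0.400 Mbps.
concert recording: 38.400 Mbps × 4200 s = 161280.0 Mb
conference talk: 4.010 Mbps × 4320 s = 17323.2 Mb
wedding highlight reel: 22.700 Mbps × 840 s = 19068.0 Mb
Total: 197671.2 Mb = 24708.9 MB.
= 24.71 GB.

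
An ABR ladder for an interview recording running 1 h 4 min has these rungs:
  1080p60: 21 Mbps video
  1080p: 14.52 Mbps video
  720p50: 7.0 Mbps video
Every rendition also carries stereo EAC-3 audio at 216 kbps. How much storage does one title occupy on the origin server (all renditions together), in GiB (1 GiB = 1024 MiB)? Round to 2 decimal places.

1 h 4 min = 64 min = 3840 s
Audio: 216 kbps = 0.216 Mbps.
Sum of rendition bitrates: (21+0.216) + (14.52+0.216) + (7.0+0.216) = 43.168 Mbps.
× 3840 s = 165,765 Mb = 20,721 MB = 19.30 GiB.

19.30 GiB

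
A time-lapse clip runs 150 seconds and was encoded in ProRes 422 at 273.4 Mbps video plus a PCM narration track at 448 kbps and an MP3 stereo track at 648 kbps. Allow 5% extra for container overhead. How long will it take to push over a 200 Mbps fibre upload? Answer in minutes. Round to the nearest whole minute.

4 minutes

Audio total: 448 + 648 = 1096 kbps = 1.096 Mbps.
Total bitrate: 274.496 Mbps.
File: 274.496 Mbps × 150 s = 41174.4 Mb.
With 5% container overhead: ×1.05. → 43233.1 Mb.
At 200 Mbps: 43233.1 / 200 = 216.2 s ≈ 3.6 minutes.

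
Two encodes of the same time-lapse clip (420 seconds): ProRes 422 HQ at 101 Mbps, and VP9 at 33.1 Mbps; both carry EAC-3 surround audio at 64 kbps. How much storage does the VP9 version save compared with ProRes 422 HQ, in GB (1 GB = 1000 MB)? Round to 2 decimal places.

Audio: 64 kbps = 0.064 Mbps.
ProRes 422 HQ: 101.064 Mbps × 420 s = 42446.9 Mb = 5.306 GB.
VP9: 33.164 Mbps × 420 s = 13928.9 Mb = 1.741 GB.
Saving: 5.306 − 1.741 = 3.565 GB.

3.56 GB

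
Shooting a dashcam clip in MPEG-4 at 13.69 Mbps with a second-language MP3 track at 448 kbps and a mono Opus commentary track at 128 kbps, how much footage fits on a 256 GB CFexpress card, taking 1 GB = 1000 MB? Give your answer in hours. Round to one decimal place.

Audio total: 448 + 128 = 576 kbps = 0.576 Mbps.
Total bitrate: 13.69 + 0.576 = 14.266 Mbps.
Capacity: 256 GB = 2,048,000 Mb.
Recording time: 2,048,000 / 14.266 = 143,558 s ≈ 39.9 hours.

39.9 hours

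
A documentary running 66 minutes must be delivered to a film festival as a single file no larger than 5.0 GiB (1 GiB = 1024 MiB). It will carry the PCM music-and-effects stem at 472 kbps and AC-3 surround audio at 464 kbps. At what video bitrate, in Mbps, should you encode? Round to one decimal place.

Budget: 5.0 GiB = 42949.7 Mb.
66 min = 3960 s
Total bitrate budget: 42949.7 Mb / 3960 s = 10.846 Mbps.
Audio total: 472 + 464 = 936 kbps = 0.936 Mbps.
Video: 10.846 − 0.936 = 9.910 Mbps.

9.9 Mbps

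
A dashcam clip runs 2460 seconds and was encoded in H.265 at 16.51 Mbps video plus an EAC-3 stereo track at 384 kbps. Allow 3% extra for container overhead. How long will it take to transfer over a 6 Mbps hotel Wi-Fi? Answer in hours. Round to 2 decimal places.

1.98 hours

Audio: 384 kbps = 0.384 Mbps.
Total bitrate: 16.894 Mbps.
File: 16.894 Mbps × 2460 s = 41559.2 Mb.
With 3% container overhead: ×1.03. → 42806.0 Mb.
At 6 Mbps: 42806.0 / 6 = 7134.3 s ≈ 1.98 hours.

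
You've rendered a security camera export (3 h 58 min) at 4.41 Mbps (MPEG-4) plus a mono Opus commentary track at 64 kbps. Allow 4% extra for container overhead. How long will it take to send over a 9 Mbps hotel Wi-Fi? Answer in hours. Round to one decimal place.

2.1 hours

3 h 58 min = 238 min = 14280 s
Audio: 64 kbps = 0.064 Mbps.
Total bitrate: 4.474 Mbps.
File: 4.474 Mbps × 14280 s = 63888.7 Mb.
With 4% container overhead: ×1.04. → 66444.3 Mb.
At 9 Mbps: 66444.3 / 9 = 7382.7 s ≈ 2.05 hours.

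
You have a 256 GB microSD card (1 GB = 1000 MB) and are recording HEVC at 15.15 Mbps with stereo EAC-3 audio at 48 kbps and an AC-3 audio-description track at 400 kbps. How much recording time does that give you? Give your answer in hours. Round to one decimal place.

36.5 hours

Audio total: 48 + 400 = 448 kbps = 0.448 Mbps.
Total bitrate: 15.15 + 0.448 = 15.598 Mbps.
Capacity: 256 GB = 2,048,000 Mb.
Recording time: 2,048,000 / 15.598 = 131,299 s ≈ 36.5 hours.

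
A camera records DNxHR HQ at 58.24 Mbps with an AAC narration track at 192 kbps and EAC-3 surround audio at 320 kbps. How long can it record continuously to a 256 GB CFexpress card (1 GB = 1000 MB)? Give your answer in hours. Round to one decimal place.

9.7 hours

Audio total: 192 + 320 = 512 kbps = 0.512 Mbps.
Total bitrate: 58.24 + 0.512 = 58.752 Mbps.
Capacity: 256 GB = 2,048,000 Mb.
Recording time: 2,048,000 / 58.752 = 34,858 s ≈ 9.68 hours.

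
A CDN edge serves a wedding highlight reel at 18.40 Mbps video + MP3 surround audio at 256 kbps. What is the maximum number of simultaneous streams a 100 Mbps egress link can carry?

5

Audio: 256 kbps = 0.256 Mbps.
Per-viewer media rate: 18.656 Mbps.
100 Mbps = 100.0 Mbps; 100.0 / 18.656 = 5.36 → 5 viewers.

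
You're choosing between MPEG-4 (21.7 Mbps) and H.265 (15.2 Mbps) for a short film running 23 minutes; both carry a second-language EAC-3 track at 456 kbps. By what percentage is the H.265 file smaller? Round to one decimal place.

29.3%

23 min = 1380 s
Audio: 456 kbps = 0.456 Mbps.
MPEG-4: 22.156 Mbps × 1380 s = 30575.3 Mb = 3.822 GB.
H.265: 15.656 Mbps × 1380 s = 21605.3 Mb = 2.701 GB.
Reduction: (1 − 2.701/3.822) × 100 = 29.34%.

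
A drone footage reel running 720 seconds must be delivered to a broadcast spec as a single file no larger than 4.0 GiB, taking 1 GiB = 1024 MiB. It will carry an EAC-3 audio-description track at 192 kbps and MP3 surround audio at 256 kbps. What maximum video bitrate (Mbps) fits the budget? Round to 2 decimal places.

Budget: 4.0 GiB = 34359.7 Mb.
Total bitrate budget: 34359.7 Mb / 720 s = 47.722 Mbps.
Audio total: 192 + 256 = 448 kbps = 0.448 Mbps.
Video: 47.722 − 0.448 = 47.274 Mbps.

47.27 Mbps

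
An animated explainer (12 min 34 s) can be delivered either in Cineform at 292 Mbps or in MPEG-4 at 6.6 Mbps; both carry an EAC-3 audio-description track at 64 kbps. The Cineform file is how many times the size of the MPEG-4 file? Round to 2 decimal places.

12 min 34 s = 754 s
Audio: 64 kbps = 0.064 Mbps.
Cineform: 292.064 Mbps × 754 s = 220216.3 Mb = 25.637 GiB.
MPEG-4: 6.664 Mbps × 754 s = 5024.7 Mb = 0.585 GiB.
Ratio: 25.637 / 0.585 = 43.827.

43.83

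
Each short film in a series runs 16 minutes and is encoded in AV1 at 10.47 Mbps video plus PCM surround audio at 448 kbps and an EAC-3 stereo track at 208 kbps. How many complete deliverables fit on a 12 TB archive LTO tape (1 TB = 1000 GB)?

16 min = 960 s
Audio total: 448 + 208 = 656 kbps = 0.656 Mbps.
Total bitrate: 11.126 Mbps.
Per item: 11.126 Mbps × 960 s = 10,681 Mb = 1,335 MB.
Capacity: 12 TB = 96,000,000 Mb; 8987.96 items → 8987 complete.

8987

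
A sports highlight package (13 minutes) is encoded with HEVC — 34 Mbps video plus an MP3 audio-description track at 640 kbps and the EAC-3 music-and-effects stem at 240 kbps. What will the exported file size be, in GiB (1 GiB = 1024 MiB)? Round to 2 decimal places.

3.17 GiB

13 min = 780 s
Audio total: 640 + 240 = 880 kbps = 0.880 Mbps.
Total bitrate: 34 + 0.880 = 34.880 Mbps.
Stream data: 34.880 Mbps × 780 s = 27206.4 Mb.
27,206 Mb = 3,400,800,000 bytes ÷ 1,073,741,824 = 3.167 GiB.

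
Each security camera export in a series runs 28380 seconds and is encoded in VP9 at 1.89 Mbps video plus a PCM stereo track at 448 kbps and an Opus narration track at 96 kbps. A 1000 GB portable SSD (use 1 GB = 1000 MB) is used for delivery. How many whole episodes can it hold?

Audio total: 448 + 96 = 544 kbps = 0.544 Mbps.
Total bitrate: 2.434 Mbps.
Per item: 2.434 Mbps × 28380 s = 69,077 Mb = 8,635 MB.
Capacity: 1000 GB = 8,000,000 Mb; 115.81 items → 115 complete.

115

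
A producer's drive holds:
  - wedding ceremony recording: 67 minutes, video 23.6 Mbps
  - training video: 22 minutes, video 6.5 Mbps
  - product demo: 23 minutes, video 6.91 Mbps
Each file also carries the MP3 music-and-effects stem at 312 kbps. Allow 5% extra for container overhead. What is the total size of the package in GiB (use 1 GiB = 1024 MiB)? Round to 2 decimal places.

Audio: 312 kbps = 0.312 Mbps.
wedding ceremony recording: 23.912 Mbps × 4020 s × 1.05 = 100932.6 Mb
training video: 6.812 Mbps × 1320 s × 1.05 = 9441.4 Mb
product demo: 7.222 Mbps × 1380 s × 1.05 = 10464.7 Mb
Total: 120838.7 Mb = 15104.8 MB.
= 14.07 GiB.

14.07 GiB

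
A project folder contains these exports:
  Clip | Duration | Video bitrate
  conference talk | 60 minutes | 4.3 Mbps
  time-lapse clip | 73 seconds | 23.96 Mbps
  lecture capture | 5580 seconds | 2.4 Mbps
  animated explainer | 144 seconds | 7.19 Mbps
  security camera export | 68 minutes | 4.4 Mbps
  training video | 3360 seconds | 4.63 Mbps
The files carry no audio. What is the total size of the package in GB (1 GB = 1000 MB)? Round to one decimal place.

conference talk: 4.300 Mbps × 3600 s = 15480.0 Mb
time-lapse clip: 23.960 Mbps × 73 s = 1749.1 Mb
lecture capture: 2.400 Mbps × 5580 s = 13392.0 Mb
animated explainer: 7.190 Mbps × 144 s = 1035.4 Mb
security camera export: 4.400 Mbps × 4080 s = 17952.0 Mb
training video: 4.630 Mbps × 3360 s = 15556.8 Mb
Total: 65165.2 Mb = 8145.7 MB.
= 8.146 GB.

8.1 GB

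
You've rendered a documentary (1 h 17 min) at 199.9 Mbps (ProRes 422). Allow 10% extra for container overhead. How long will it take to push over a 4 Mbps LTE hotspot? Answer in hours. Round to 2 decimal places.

70.55 hours

1 h 17 min = 77 min = 4620 s
File: 199.900 Mbps × 4620 s = 923538.0 Mb.
With 10% container overhead: ×1.10. → 1015891.8 Mb.
At 4 Mbps: 1015891.8 / 4 = 253973.0 s ≈ 70.5 hours.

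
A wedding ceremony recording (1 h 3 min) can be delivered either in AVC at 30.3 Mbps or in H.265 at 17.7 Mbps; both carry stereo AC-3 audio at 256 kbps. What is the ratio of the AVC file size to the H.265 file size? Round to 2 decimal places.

1 h 3 min = 63 min = 3780 s
Audio: 256 kbps = 0.256 Mbps.
AVC: 30.556 Mbps × 3780 s = 115501.7 Mb = 14.438 GB.
H.265: 17.956 Mbps × 3780 s = 67873.7 Mb = 8.484 GB.
Ratio: 14.438 / 8.484 = 1.702.

1.70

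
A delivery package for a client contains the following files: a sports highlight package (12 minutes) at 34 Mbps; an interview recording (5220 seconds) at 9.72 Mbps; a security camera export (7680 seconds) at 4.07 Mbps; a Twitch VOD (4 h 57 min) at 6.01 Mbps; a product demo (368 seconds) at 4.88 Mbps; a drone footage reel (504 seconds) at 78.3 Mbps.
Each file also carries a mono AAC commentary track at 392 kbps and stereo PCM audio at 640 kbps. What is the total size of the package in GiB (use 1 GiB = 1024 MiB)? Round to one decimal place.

Audio total: 392 + 640 = 1032 kbps = 1.032 Mbps.
sports highlight package: 35.032 Mbps × 720 s = 25223.0 Mb
interview recording: 10.752 Mbps × 5220 s = 56125.4 Mb
security camera export: 5.102 Mbps × 7680 s = 39183.4 Mb
Twitch VOD: 7.042 Mbps × 17820 s = 125488.4 Mb
product demo: 5.912 Mbps × 368 s = 2175.6 Mb
drone footage reel: 79.332 Mbps × 504 s = 39983.3 Mb
Total: 288179.2 Mb = 36022.4 MB.
= 33.55 GiB.

33.5 GiB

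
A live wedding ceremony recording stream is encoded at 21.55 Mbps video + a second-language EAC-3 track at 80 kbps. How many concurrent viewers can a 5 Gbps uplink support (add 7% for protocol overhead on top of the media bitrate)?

Audio: 80 kbps = 0.080 Mbps.
Per-viewer media rate: 21.630 Mbps.
On the wire with 7% overhead: 23.144 Mbps.
5 Gbps = 5,000 Mbps; 5,000 / 23.144 = 216.04 → 216 viewers.

216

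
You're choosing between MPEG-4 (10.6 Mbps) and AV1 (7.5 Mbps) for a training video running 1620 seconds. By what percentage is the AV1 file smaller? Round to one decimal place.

MPEG-4: 10.600 Mbps × 1620 s = 17172.0 Mb = 2.147 GB.
AV1: 7.500 Mbps × 1620 s = 12150.0 Mb = 1.519 GB.
Reduction: (1 − 1.519/2.147) × 100 = 29.25%.

29.2%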